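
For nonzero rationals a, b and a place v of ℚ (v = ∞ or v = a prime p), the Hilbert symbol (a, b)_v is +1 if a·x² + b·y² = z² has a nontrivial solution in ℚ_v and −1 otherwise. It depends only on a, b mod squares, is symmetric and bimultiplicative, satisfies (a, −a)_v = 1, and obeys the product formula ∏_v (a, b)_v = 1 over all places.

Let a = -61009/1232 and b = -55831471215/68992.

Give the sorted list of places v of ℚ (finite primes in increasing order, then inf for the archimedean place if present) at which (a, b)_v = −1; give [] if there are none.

[5, 7, 11, inf]

Mod squares: a ≡ -77, b ≡ -330. Check v ∈ {∞, 2, 3, 5, 7, 11, 13, 19}.
v=∞: -77 < 0 and -330 < 0  ⇒  (a,b)_∞ = -1.
v=19: a=19^2·(≡12), b=19^4·(≡18) mod 19; (12|19)=-1, (18|19)=-1; (−1)^{2·4·9}·(-1)^4·(-1)^2 = +1.
v=11: a=11^-1·(≡4), b=11^-1·(≡4) mod 11; (4|11)=+1, (4|11)=+1; (−1)^{-1·-1·5}·(+1)^-1·(+1)^-1 = -1.
v=7: a=7^-1·(≡3), b=7^-2·(≡5) mod 7; (3|7)=-1, (5|7)=-1; (−1)^{-1·-2·3}·(-1)^-2·(-1)^-1 = -1.
v=13: a=13^2·(≡12), b=13^4·(≡8) mod 13; (12|13)=+1, (8|13)=-1; (−1)^{2·4·6}·(+1)^4·(-1)^2 = +1.
v=3: a=3^0·(≡1), b=3^1·(≡1) mod 3; (1|3)=+1, (1|3)=+1; (−1)^{0·1·1}·(+1)^1·(+1)^0 = +1.
v=5: a=5^0·(≡3), b=5^1·(≡1) mod 5; (3|5)=-1, (1|5)=+1; (−1)^{0·1·2}·(-1)^1·(+1)^0 = -1.
v=2: v_2(a)=-4, v_2(b)=-7; units ≡ 3, 3 (mod 8); ε·ε+αω+βω = 1·1+-4·1+-7·1 ≡ 0  ⇒  (a,b)_2 = +1.
(-77, -330 / ℚ) ramifies at {5, 7, 11, ∞}: a division algebra.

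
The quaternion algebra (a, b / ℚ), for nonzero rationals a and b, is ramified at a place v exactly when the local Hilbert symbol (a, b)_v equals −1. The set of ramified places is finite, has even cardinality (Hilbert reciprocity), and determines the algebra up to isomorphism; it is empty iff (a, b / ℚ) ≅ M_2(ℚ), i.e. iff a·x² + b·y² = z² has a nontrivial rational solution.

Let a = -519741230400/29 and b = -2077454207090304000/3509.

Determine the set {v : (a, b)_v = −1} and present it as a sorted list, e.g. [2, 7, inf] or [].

(a, b) ≡ (-609, -63365) mod (ℚ^×)²; places V = {2, 3, 5, 7, 11, 19, 23, 29, ∞}.
(a,b)_5: α=2, u≡1; β=3, v≡2 (mod 5); (1|5)=+1, (2|5)=-1; sign (−1)^0·+1^3·-1^2 = +1.
(a,b)_19: α=2, u≡12; β=3, v≡1 (mod 19); (12|19)=-1, (1|19)=+1; sign (−1)^0·-1^3·+1^2 = -1.
(a,b)_23: α=2, u≡4; β=3, v≡17 (mod 23); (4|23)=+1, (17|23)=-1; sign (−1)^0·+1^3·-1^2 = +1.
(a,b)_3: α=5, u≡1; β=4, v≡1 (mod 3); (1|3)=+1, (1|3)=+1; sign (−1)^0·+1^4·+1^5 = +1.
(a,b)_∞: sgn(-609)=−, sgn(-63365)=−, so -1.
(a,b)_11: α=0, u≡10; β=-2, v≡6 (mod 11); (10|11)=-1, (6|11)=-1; sign (−1)^0·-1^-2·-1^0 = +1.
(a,b)_2: α=6, β=10; u≡7, v≡3 (mod 8); ε(u)ε(v)=1·1, αω(v)=6·1, βω(u)=10·0; sum ≡ 1  ⇒  -1.
(a,b)_7: α=1, u≡2; β=4, v≡3 (mod 7); (2|7)=+1, (3|7)=-1; sign (−1)^0·+1^4·-1^1 = -1.
(a,b)_29: α=-1, u≡26; β=-1, v≡15 (mod 29); (26|29)=-1, (15|29)=-1; sign (−1)^0·-1^-1·-1^-1 = +1.
|Ram(-609, -63365)| = 4, even; anisotropic at {2, 7, 19, ∞}.

[2, 7, 19, inf]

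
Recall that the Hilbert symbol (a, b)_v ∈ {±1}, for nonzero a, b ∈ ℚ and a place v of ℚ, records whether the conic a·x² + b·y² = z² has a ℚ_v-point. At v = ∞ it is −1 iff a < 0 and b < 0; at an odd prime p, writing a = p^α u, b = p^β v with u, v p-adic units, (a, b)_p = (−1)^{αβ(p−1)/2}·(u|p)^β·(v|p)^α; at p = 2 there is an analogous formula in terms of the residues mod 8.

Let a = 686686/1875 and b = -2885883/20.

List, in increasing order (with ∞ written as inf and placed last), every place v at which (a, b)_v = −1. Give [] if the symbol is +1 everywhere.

[5, 13]

Mod squares: a ≡ 858, b ≡ -15015. Check v ∈ {∞, 2, 3, 5, 7, 11, 13, 31}.
v=11: a=11^1·(≡9), b=11^1·(≡7) mod 11; (9|11)=+1, (7|11)=-1; (−1)^{1·1·5}·(+1)^1·(-1)^1 = +1.
v=13: a=13^1·(≡1), b=13^1·(≡7) mod 13; (1|13)=+1, (7|13)=-1; (−1)^{1·1·6}·(+1)^1·(-1)^1 = -1.
v=3: a=3^-1·(≡1), b=3^1·(≡2) mod 3; (1|3)=+1, (2|3)=-1; (−1)^{-1·1·1}·(+1)^1·(-1)^-1 = +1.
v=∞: 858 > 0 and -15015 < 0  ⇒  (a,b)_∞ = +1.
v=5: a=5^-4·(≡2), b=5^-1·(≡3) mod 5; (2|5)=-1, (3|5)=-1; (−1)^{-4·-1·2}·(-1)^-1·(-1)^-4 = -1.
v=31: a=31^0·(≡21), b=31^2·(≡25) mod 31; (21|31)=-1, (25|31)=+1; (−1)^{0·2·15}·(-1)^2·(+1)^0 = +1.
v=7: a=7^4·(≡1), b=7^1·(≡4) mod 7; (1|7)=+1, (4|7)=+1; (−1)^{4·1·3}·(+1)^1·(+1)^4 = +1.
v=2: v_2(a)=1, v_2(b)=-2; units ≡ 5, 1 (mod 8); ε·ε+αω+βω = 0·0+1·0+-2·1 ≡ 0  ⇒  (a,b)_2 = +1.
(858, -15015 / ℚ) ramifies at {5, 13}: a division algebra.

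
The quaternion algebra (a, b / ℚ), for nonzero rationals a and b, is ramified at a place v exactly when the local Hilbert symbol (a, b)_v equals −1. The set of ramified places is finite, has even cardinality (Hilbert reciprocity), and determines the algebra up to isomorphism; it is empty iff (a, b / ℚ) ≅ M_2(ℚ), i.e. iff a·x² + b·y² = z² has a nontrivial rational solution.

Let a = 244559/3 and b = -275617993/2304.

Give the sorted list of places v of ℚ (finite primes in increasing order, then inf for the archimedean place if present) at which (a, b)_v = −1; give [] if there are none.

[3, 7]

(a, b) ≡ (14973, -217) mod (ℚ^×)²; places V = {2, 3, 7, 23, 31, ∞}.
(a,b)_23: α=1, u≡10; β=2, v≡12 (mod 23); (10|23)=-1, (12|23)=+1; sign (−1)^0·-1^2·+1^1 = +1.
(a,b)_2: α=0, β=-8; u≡5, v≡7 (mod 8); ε(u)ε(v)=0·1, αω(v)=0·0, βω(u)=-8·1; sum ≡ 0  ⇒  +1.
(a,b)_∞: sgn(14973)=+, sgn(-217)=−, so +1.
(a,b)_7: α=3, u≡2; β=5, v≡2 (mod 7); (2|7)=+1, (2|7)=+1; sign (−1)^1·+1^5·+1^3 = -1.
(a,b)_3: α=-1, u≡2; β=-2, v≡2 (mod 3); (2|3)=-1, (2|3)=-1; sign (−1)^0·-1^-2·-1^-1 = -1.
(a,b)_31: α=1, u≡5; β=1, v≡30 (mod 31); (5|31)=+1, (30|31)=-1; sign (−1)^1·+1^1·-1^1 = +1.
Ram(14973, -217) = {3, 7}; no ℚ_3-point on the conic.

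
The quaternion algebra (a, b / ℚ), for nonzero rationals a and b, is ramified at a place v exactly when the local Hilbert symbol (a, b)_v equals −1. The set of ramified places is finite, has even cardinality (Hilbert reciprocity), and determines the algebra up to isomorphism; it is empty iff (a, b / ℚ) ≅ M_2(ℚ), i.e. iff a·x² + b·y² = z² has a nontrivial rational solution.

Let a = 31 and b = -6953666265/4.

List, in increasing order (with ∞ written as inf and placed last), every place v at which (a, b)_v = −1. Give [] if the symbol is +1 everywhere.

[2, 7, 13, 19]

(a, b) ≡ (31, -803985) mod (ℚ^×)²; places V = {2, 3, 5, 7, 13, 19, 31, ∞}.
(a,b)_2: α=0, β=-2; u≡7, v≡7 (mod 8); ε(u)ε(v)=1·1, αω(v)=0·0, βω(u)=-2·0; sum ≡ 1  ⇒  -1.
(a,b)_3: α=0, u≡1; β=3, v≡1 (mod 3); (1|3)=+1, (1|3)=+1; sign (−1)^0·+1^3·+1^0 = +1.
(a,b)_5: α=0, u≡1; β=1, v≡3 (mod 5); (1|5)=+1, (3|5)=-1; sign (−1)^0·+1^1·-1^0 = +1.
(a,b)_13: α=0, u≡5; β=1, v≡9 (mod 13); (5|13)=-1, (9|13)=+1; sign (−1)^0·-1^1·+1^0 = -1.
(a,b)_31: α=1, u≡1; β=3, v≡27 (mod 31); (1|31)=+1, (27|31)=-1; sign (−1)^1·+1^3·-1^1 = +1.
(a,b)_19: α=0, u≡12; β=1, v≡17 (mod 19); (12|19)=-1, (17|19)=+1; sign (−1)^0·-1^1·+1^0 = -1.
(a,b)_∞: sgn(31)=+, sgn(-803985)=−, so +1.
(a,b)_7: α=0, u≡3; β=1, v≡1 (mod 7); (3|7)=-1, (1|7)=+1; sign (−1)^0·-1^1·+1^0 = -1.
Ram(31, -803985) = {2, 7, 13, 19}; no ℚ_2-point on the conic.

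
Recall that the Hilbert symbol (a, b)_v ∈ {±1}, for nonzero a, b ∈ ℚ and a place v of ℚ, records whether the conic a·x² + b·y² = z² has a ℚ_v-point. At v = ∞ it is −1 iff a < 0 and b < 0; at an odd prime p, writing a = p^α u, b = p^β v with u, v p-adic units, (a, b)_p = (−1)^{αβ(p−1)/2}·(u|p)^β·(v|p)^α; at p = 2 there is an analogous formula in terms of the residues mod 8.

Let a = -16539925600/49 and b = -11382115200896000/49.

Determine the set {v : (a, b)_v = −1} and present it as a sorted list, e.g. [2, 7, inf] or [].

Mod squares: a ≡ -646, b ≡ -24035. Check v ∈ {∞, 2, 5, 7, 11, 17, 19, 23}.
v=∞: -646 < 0 and -24035 < 0  ⇒  (a,b)_∞ = -1.
v=17: a=17^1·(≡4), b=17^2·(≡12) mod 17; (4|17)=+1, (12|17)=-1; (−1)^{1·2·8}·(+1)^2·(-1)^1 = -1.
v=23: a=23^2·(≡10), b=23^3·(≡16) mod 23; (10|23)=-1, (16|23)=+1; (−1)^{2·3·11}·(-1)^3·(+1)^2 = -1.
v=5: a=5^2·(≡4), b=5^3·(≡3) mod 5; (4|5)=+1, (3|5)=-1; (−1)^{2·3·2}·(+1)^3·(-1)^2 = +1.
v=11: a=11^2·(≡9), b=11^3·(≡5) mod 11; (9|11)=+1, (5|11)=+1; (−1)^{2·3·5}·(+1)^3·(+1)^2 = +1.
v=2: v_2(a)=5, v_2(b)=10; units ≡ 5, 5 (mod 8); ε·ε+αω+βω = 0·0+5·1+10·1 ≡ 1  ⇒  (a,b)_2 = -1.
v=19: a=19^1·(≡1), b=19^1·(≡18) mod 19; (1|19)=+1, (18|19)=-1; (−1)^{1·1·9}·(+1)^1·(-1)^1 = +1.
v=7: a=7^-2·(≡5), b=7^-2·(≡6) mod 7; (5|7)=-1, (6|7)=-1; (−1)^{-2·-2·3}·(-1)^-2·(-1)^-2 = +1.
(-646, -24035 / ℚ) ramifies at {2, 17, 23, ∞}: a division algebra.

[2, 17, 23, inf]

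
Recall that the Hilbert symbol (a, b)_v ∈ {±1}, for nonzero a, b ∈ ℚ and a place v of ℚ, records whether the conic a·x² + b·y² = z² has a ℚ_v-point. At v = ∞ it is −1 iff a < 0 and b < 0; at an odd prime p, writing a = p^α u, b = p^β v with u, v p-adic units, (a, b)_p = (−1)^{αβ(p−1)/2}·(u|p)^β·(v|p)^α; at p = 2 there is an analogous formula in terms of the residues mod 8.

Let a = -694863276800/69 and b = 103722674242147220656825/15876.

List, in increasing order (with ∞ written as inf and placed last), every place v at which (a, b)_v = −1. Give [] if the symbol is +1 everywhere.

[23, 41]

Mod squares: a ≡ -529023, b ≡ 6524617. Check v ∈ {∞, 2, 3, 5, 7, 11, 13, 17, 23, 37, 41}.
v=5: a=5^2·(≡2), b=5^2·(≡3) mod 5; (2|5)=-1, (3|5)=-1; (−1)^{2·2·2}·(-1)^2·(-1)^2 = +1.
v=41: a=41^1·(≡6), b=41^3·(≡32) mod 41; (6|41)=-1, (32|41)=+1; (−1)^{1·3·20}·(-1)^3·(+1)^1 = -1.
v=∞: -529023 < 0 and 6524617 > 0  ⇒  (a,b)_∞ = +1.
v=17: a=17^3·(≡8), b=17^3·(≡2) mod 17; (8|17)=+1, (2|17)=+1; (−1)^{3·3·8}·(+1)^3·(+1)^3 = +1.
v=11: a=11^1·(≡7), b=11^5·(≡1) mod 11; (7|11)=-1, (1|11)=+1; (−1)^{1·5·5}·(-1)^5·(+1)^1 = +1.
v=13: a=13^0·(≡12), b=13^2·(≡7) mod 13; (12|13)=+1, (7|13)=-1; (−1)^{0·2·6}·(+1)^2·(-1)^0 = +1.
v=3: a=3^-1·(≡2), b=3^-4·(≡1) mod 3; (2|3)=-1, (1|3)=+1; (−1)^{-1·-4·1}·(-1)^-4·(+1)^-1 = +1.
v=23: a=23^-1·(≡20), b=23^3·(≡10) mod 23; (20|23)=-1, (10|23)=-1; (−1)^{-1·3·11}·(-1)^3·(-1)^-1 = -1.
v=37: a=37^0·(≡16), b=37^1·(≡26) mod 37; (16|37)=+1, (26|37)=+1; (−1)^{0·1·18}·(+1)^1·(+1)^0 = +1.
v=2: v_2(a)=8, v_2(b)=-2; units ≡ 1, 1 (mod 8); ε·ε+αω+βω = 0·0+8·0+-2·0 ≡ 0  ⇒  (a,b)_2 = +1.
v=7: a=7^2·(≡1), b=7^-2·(≡1) mod 7; (1|7)=+1, (1|7)=+1; (−1)^{2·-2·3}·(+1)^-2·(+1)^2 = +1.
|Ram(-529023, 6524617)| = 2, even; anisotropic at {23, 41}.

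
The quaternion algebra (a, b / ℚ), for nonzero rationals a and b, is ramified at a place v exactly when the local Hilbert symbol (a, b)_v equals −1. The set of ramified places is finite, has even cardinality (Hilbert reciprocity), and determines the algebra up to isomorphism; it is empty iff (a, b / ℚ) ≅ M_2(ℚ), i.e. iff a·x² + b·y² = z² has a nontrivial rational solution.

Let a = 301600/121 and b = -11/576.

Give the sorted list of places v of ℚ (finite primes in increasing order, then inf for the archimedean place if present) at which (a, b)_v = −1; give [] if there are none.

Mod squares: a ≡ 754, b ≡ -11. Check v ∈ {∞, 2, 3, 5, 11, 13, 29}.
v=5: a=5^2·(≡4), b=5^0·(≡4) mod 5; (4|5)=+1, (4|5)=+1; (−1)^{2·0·2}·(+1)^0·(+1)^2 = +1.
v=11: a=11^-2·(≡2), b=11^1·(≡8) mod 11; (2|11)=-1, (8|11)=-1; (−1)^{-2·1·5}·(-1)^1·(-1)^-2 = -1.
v=2: v_2(a)=5, v_2(b)=-6; units ≡ 1, 5 (mod 8); ε·ε+αω+βω = 0·0+5·1+-6·0 ≡ 1  ⇒  (a,b)_2 = -1.
v=∞: 754 > 0 and -11 < 0  ⇒  (a,b)_∞ = +1.
v=3: a=3^0·(≡1), b=3^-2·(≡1) mod 3; (1|3)=+1, (1|3)=+1; (−1)^{0·-2·1}·(+1)^-2·(+1)^0 = +1.
v=13: a=13^1·(≡2), b=13^0·(≡7) mod 13; (2|13)=-1, (7|13)=-1; (−1)^{1·0·6}·(-1)^0·(-1)^1 = -1.
v=29: a=29^1·(≡21), b=29^0·(≡10) mod 29; (21|29)=-1, (10|29)=-1; (−1)^{1·0·14}·(-1)^0·(-1)^1 = -1.
Ram(754, -11) = {2, 11, 13, 29}; no ℚ_2-point on the conic.

[2, 11, 13, 29]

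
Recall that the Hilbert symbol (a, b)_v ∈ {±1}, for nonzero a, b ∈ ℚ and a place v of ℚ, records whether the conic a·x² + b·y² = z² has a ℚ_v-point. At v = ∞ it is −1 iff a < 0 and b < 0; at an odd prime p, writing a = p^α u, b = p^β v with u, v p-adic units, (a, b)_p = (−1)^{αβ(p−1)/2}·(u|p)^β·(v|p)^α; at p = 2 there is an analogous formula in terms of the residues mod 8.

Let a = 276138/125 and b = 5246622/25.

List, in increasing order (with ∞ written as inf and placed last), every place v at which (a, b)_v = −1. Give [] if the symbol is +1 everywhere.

Mod squares: a ≡ 290, b ≡ 1102. Check v ∈ {∞, 2, 3, 5, 19, 23, 29}.
v=∞: 290 > 0 and 1102 > 0  ⇒  (a,b)_∞ = +1.
v=3: a=3^2·(≡2), b=3^2·(≡1) mod 3; (2|3)=-1, (1|3)=+1; (−1)^{2·2·1}·(-1)^2·(+1)^2 = +1.
v=29: a=29^1·(≡14), b=29^1·(≡25) mod 29; (14|29)=-1, (25|29)=+1; (−1)^{1·1·14}·(-1)^1·(+1)^1 = -1.
v=2: v_2(a)=1, v_2(b)=1; units ≡ 1, 7 (mod 8); ε·ε+αω+βω = 0·1+1·0+1·0 ≡ 0  ⇒  (a,b)_2 = +1.
v=19: a=19^0·(≡1), b=19^1·(≡5) mod 19; (1|19)=+1, (5|19)=+1; (−1)^{0·1·9}·(+1)^1·(+1)^0 = +1.
v=5: a=5^-3·(≡3), b=5^-2·(≡2) mod 5; (3|5)=-1, (2|5)=-1; (−1)^{-3·-2·2}·(-1)^-2·(-1)^-3 = -1.
v=23: a=23^2·(≡20), b=23^2·(≡14) mod 23; (20|23)=-1, (14|23)=-1; (−1)^{2·2·11}·(-1)^2·(-1)^2 = +1.
(290, 1102 / ℚ) ramifies at {5, 29}: a division algebra.

[5, 29]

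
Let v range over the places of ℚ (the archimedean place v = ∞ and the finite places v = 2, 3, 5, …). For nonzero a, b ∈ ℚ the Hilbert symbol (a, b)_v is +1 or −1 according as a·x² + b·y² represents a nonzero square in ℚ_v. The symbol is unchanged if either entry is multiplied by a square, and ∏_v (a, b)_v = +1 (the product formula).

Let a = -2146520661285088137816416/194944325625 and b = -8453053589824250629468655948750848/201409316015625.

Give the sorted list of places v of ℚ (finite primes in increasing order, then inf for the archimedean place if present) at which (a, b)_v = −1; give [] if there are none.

[19, 37, 41, inf]

Mod squares: a ≡ -28934, b ≡ -9083453158. Check v ∈ {∞, 2, 3, 5, 7, 13, 17, 19, 23, 29, 31, 37, 41}.
v=2: v_2(a)=5, v_2(b)=13; units ≡ 5, 5 (mod 8); ε·ε+αω+βω = 0·0+5·1+13·1 ≡ 0  ⇒  (a,b)_2 = +1.
v=5: a=5^-4·(≡4), b=5^-8·(≡3) mod 5; (4|5)=+1, (3|5)=-1; (−1)^{-4·-8·2}·(+1)^-8·(-1)^-4 = +1.
v=17: a=17^1·(≡2), b=17^1·(≡16) mod 17; (2|17)=+1, (16|17)=+1; (−1)^{1·1·8}·(+1)^1·(+1)^1 = +1.
v=7: a=7^-2·(≡2), b=7^2·(≡1) mod 7; (2|7)=+1, (1|7)=+1; (−1)^{-2·2·3}·(+1)^2·(+1)^-2 = +1.
v=29: a=29^-4·(≡19), b=29^-4·(≡23) mod 29; (19|29)=-1, (23|29)=+1; (−1)^{-4·-4·14}·(-1)^-4·(+1)^-4 = +1.
v=31: a=31^2·(≡8), b=31^3·(≡15) mod 31; (8|31)=+1, (15|31)=-1; (−1)^{2·3·15}·(+1)^3·(-1)^2 = +1.
v=19: a=19^8·(≡8), b=19^9·(≡7) mod 19; (8|19)=-1, (7|19)=+1; (−1)^{8·9·9}·(-1)^9·(+1)^8 = -1.
v=23: a=23^1·(≡14), b=23^1·(≡4) mod 23; (14|23)=-1, (4|23)=+1; (−1)^{1·1·11}·(-1)^1·(+1)^1 = +1.
v=13: a=13^2·(≡9), b=13^3·(≡7) mod 13; (9|13)=+1, (7|13)=-1; (−1)^{2·3·6}·(+1)^3·(-1)^2 = +1.
v=∞: -28934 < 0 and -9083453158 < 0  ⇒  (a,b)_∞ = -1.
v=41: a=41^2·(≡26), b=41^3·(≡35) mod 41; (26|41)=-1, (35|41)=-1; (−1)^{2·3·20}·(-1)^3·(-1)^2 = -1.
v=3: a=3^-2·(≡1), b=3^-6·(≡2) mod 3; (1|3)=+1, (2|3)=-1; (−1)^{-2·-6·1}·(+1)^-6·(-1)^-2 = +1.
v=37: a=37^1·(≡32), b=37^1·(≡4) mod 37; (32|37)=-1, (4|37)=+1; (−1)^{1·1·18}·(-1)^1·(+1)^1 = -1.
|Ram(-28934, -9083453158)| = 4, even; anisotropic at {19, 37, 41, ∞}.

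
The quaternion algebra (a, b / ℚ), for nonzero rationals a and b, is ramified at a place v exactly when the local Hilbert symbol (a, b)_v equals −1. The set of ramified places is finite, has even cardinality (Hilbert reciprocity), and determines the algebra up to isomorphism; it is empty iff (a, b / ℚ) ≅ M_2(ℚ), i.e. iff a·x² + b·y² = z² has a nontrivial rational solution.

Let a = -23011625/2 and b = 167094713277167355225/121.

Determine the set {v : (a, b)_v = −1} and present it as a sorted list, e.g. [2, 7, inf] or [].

[3, 7, 13, 17]

Mod squares: a ≡ -130, b ≡ 4641. Check v ∈ {∞, 2, 3, 5, 7, 11, 13, 17, 37}.
v=2: v_2(a)=-1, v_2(b)=0; units ≡ 7, 1 (mod 8); ε·ε+αω+βω = 1·0+-1·0+0·0 ≡ 0  ⇒  (a,b)_2 = +1.
v=3: a=3^0·(≡2), b=3^3·(≡2) mod 3; (2|3)=-1, (2|3)=-1; (−1)^{0·3·1}·(-1)^3·(-1)^0 = -1.
v=37: a=37^0·(≡22), b=37^2·(≡28) mod 37; (22|37)=-1, (28|37)=+1; (−1)^{0·2·18}·(-1)^2·(+1)^0 = +1.
v=∞: -130 < 0 and 4641 > 0  ⇒  (a,b)_∞ = +1.
v=13: a=13^1·(≡10), b=13^5·(≡2) mod 13; (10|13)=+1, (2|13)=-1; (−1)^{1·5·6}·(+1)^5·(-1)^1 = -1.
v=11: a=11^0·(≡6), b=11^-2·(≡7) mod 11; (6|11)=-1, (7|11)=-1; (−1)^{0·-2·5}·(-1)^-2·(-1)^0 = +1.
v=5: a=5^3·(≡1), b=5^2·(≡4) mod 5; (1|5)=+1, (4|5)=+1; (−1)^{3·2·2}·(+1)^2·(+1)^3 = +1.
v=17: a=17^2·(≡10), b=17^5·(≡15) mod 17; (10|17)=-1, (15|17)=+1; (−1)^{2·5·8}·(-1)^5·(+1)^2 = -1.
v=7: a=7^2·(≡6), b=7^3·(≡5) mod 7; (6|7)=-1, (5|7)=-1; (−1)^{2·3·3}·(-1)^3·(-1)^2 = -1.
|Ram(-130, 4641)| = 4, even; anisotropic at {3, 7, 13, 17}.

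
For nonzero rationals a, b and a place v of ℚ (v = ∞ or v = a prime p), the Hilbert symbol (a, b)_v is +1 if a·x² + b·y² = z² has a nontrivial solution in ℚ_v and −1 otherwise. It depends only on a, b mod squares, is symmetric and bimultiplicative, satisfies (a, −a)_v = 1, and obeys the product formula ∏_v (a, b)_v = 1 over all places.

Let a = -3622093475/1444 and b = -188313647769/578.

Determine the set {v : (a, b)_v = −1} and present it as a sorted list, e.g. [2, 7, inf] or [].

(a, b) ≡ (-2956811, -537602) mod (ℚ^×)²; places V = {2, 3, 5, 7, 11, 13, 17, 19, 23, 29, 31, ∞}.
(a,b)_3: α=0, u≡1; β=6, v≡1 (mod 3); (1|3)=+1, (1|3)=+1; sign (−1)^0·+1^6·+1^0 = +1.
(a,b)_17: α=0, u≡1; β=-2, v≡7 (mod 17); (1|17)=+1, (7|17)=-1; sign (−1)^0·+1^-2·-1^0 = +1.
(a,b)_31: α=1, u≡26; β=3, v≡1 (mod 31); (26|31)=-1, (1|31)=+1; sign (−1)^1·-1^3·+1^1 = +1.
(a,b)_2: α=-2, β=-1; u≡5, v≡7 (mod 8); ε(u)ε(v)=0·1, αω(v)=-2·0, βω(u)=-1·1; sum ≡ 1  ⇒  -1.
(a,b)_23: α=1, u≡12; β=1, v≡11 (mod 23); (12|23)=+1, (11|23)=-1; sign (−1)^1·+1^1·-1^1 = +1.
(a,b)_5: α=2, u≡4; β=0, v≡2 (mod 5); (4|5)=+1, (2|5)=-1; sign (−1)^0·+1^0·-1^2 = +1.
(a,b)_19: α=-2, u≡11; β=0, v≡18 (mod 19); (11|19)=+1, (18|19)=-1; sign (−1)^0·+1^0·-1^-2 = +1.
(a,b)_29: α=1, u≡28; β=1, v≡28 (mod 29); (28|29)=+1, (28|29)=+1; sign (−1)^0·+1^1·+1^1 = +1.
(a,b)_11: α=1, u≡8; β=0, v≡1 (mod 11); (8|11)=-1, (1|11)=+1; sign (−1)^0·-1^0·+1^1 = +1.
(a,b)_13: α=1, u≡3; β=1, v≡12 (mod 13); (3|13)=+1, (12|13)=+1; sign (−1)^0·+1^1·+1^1 = +1.
(a,b)_7: α=2, u≡6; β=0, v≡3 (mod 7); (6|7)=-1, (3|7)=-1; sign (−1)^0·-1^0·-1^2 = +1.
(a,b)_∞: sgn(-2956811)=−, sgn(-537602)=−, so -1.
Ram(-2956811, -537602) = {2, ∞}; no ℚ_2-point on the conic.

[2, inf]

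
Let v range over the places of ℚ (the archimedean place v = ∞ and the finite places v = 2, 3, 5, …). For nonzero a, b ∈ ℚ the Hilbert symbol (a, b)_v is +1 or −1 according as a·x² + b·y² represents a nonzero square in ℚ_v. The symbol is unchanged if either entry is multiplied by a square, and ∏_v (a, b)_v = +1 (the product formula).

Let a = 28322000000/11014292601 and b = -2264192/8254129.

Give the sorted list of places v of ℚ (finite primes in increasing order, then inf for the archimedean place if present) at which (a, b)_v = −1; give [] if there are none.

(a, b) ≡ (2, -2) mod (ℚ^×)²; places V = {2, 3, 5, 7, 13, 17, 19, 23, ∞}.
(a,b)_∞: sgn(2)=+, sgn(-2)=−, so +1.
(a,b)_17: α=2, u≡9; β=-2, v≡4 (mod 17); (9|17)=+1, (4|17)=+1; sign (−1)^0·+1^-2·+1^2 = +1.
(a,b)_19: α=0, u≡12; β=2, v≡7 (mod 19); (12|19)=-1, (7|19)=+1; sign (−1)^0·-1^2·+1^0 = +1.
(a,b)_23: α=-2, u≡16; β=0, v≡5 (mod 23); (16|23)=+1, (5|23)=-1; sign (−1)^0·+1^0·-1^-2 = +1.
(a,b)_13: α=-4, u≡11; β=-4, v≡6 (mod 13); (11|13)=-1, (6|13)=-1; sign (−1)^0·-1^-4·-1^-4 = +1.
(a,b)_2: α=7, β=7; u≡1, v≡7 (mod 8); ε(u)ε(v)=0·1, αω(v)=7·0, βω(u)=7·0; sum ≡ 0  ⇒  +1.
(a,b)_3: α=-6, u≡2; β=0, v≡1 (mod 3); (2|3)=-1, (1|3)=+1; sign (−1)^0·-1^0·+1^-6 = +1.
(a,b)_5: α=6, u≡3; β=0, v≡2 (mod 5); (3|5)=-1, (2|5)=-1; sign (−1)^0·-1^0·-1^6 = +1.
(a,b)_7: α=2, u≡1; β=2, v≡3 (mod 7); (1|7)=+1, (3|7)=-1; sign (−1)^0·+1^2·-1^2 = +1.
Ram(a, b) = ∅: the form 2·x² + -2·y² − z² is isotropic over every ℚ_v, so by Hasse–Minkowski it is isotropic over ℚ.

[]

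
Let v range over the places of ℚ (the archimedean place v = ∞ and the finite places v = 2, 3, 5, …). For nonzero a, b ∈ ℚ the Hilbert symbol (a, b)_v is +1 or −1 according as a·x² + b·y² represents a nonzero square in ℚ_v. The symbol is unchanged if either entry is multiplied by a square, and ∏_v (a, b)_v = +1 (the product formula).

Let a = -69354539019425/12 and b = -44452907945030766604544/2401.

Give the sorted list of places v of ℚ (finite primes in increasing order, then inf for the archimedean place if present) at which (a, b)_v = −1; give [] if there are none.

(a, b) ≡ (-40916931, -44321) mod (ℚ^×)²; places V = {2, 3, 5, 7, 11, 23, 31, 37, 41, 47, ∞}.
(a,b)_23: α=1, u≡20; β=1, v≡17 (mod 23); (20|23)=-1, (17|23)=-1; sign (−1)^1·-1^1·-1^1 = -1.
(a,b)_47: α=1, u≡42; β=1, v≡20 (mod 47); (42|47)=+1, (20|47)=-1; sign (−1)^1·+1^1·-1^1 = +1.
(a,b)_31: α=1, u≡13; β=2, v≡7 (mod 31); (13|31)=-1, (7|31)=+1; sign (−1)^0·-1^2·+1^1 = +1.
(a,b)_41: α=2, u≡30; β=3, v≡29 (mod 41); (30|41)=-1, (29|41)=-1; sign (−1)^0·-1^3·-1^2 = -1.
(a,b)_11: α=3, u≡10; β=6, v≡3 (mod 11); (10|11)=-1, (3|11)=+1; sign (−1)^0·-1^6·+1^3 = +1.
(a,b)_2: α=-2, β=8; u≡5, v≡7 (mod 8); ε(u)ε(v)=0·1, αω(v)=-2·0, βω(u)=8·1; sum ≡ 0  ⇒  +1.
(a,b)_37: α=1, u≡28; β=2, v≡14 (mod 37); (28|37)=+1, (14|37)=-1; sign (−1)^0·+1^2·-1^1 = -1.
(a,b)_∞: sgn(-40916931)=−, sgn(-44321)=−, so -1.
(a,b)_5: α=2, u≡4; β=0, v≡1 (mod 5); (4|5)=+1, (1|5)=+1; sign (−1)^0·+1^0·+1^2 = +1.
(a,b)_3: α=-1, u≡1; β=0, v≡1 (mod 3); (1|3)=+1, (1|3)=+1; sign (−1)^0·+1^0·+1^-1 = +1.
(a,b)_7: α=0, u≡1; β=-4, v≡5 (mod 7); (1|7)=+1, (5|7)=-1; sign (−1)^0·+1^-4·-1^0 = +1.
(-40916931, -44321 / ℚ) ramifies at {23, 37, 41, ∞}: a division algebra.

[23, 37, 41, inf]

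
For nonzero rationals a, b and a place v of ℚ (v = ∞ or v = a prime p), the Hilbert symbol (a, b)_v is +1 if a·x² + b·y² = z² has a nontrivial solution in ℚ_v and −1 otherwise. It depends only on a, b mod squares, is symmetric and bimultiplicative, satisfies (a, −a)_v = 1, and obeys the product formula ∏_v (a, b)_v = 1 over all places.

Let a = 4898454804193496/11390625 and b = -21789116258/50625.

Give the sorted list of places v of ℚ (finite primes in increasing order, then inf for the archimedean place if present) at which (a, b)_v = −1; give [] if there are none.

(a, b) ≡ (2294, -2) mod (ℚ^×)²; places V = {2, 3, 5, 7, 13, 31, 37, ∞}.
(a,b)_13: α=2, u≡6; β=2, v≡5 (mod 13); (6|13)=-1, (5|13)=-1; sign (−1)^0·-1^2·-1^2 = +1.
(a,b)_2: α=3, β=1; u≡3, v≡7 (mod 8); ε(u)ε(v)=1·1, αω(v)=3·0, βω(u)=1·1; sum ≡ 0  ⇒  +1.
(a,b)_∞: sgn(2294)=+, sgn(-2)=−, so +1.
(a,b)_7: α=4, u≡6; β=2, v≡5 (mod 7); (6|7)=-1, (5|7)=-1; sign (−1)^0·-1^2·-1^4 = +1.
(a,b)_5: α=-6, u≡4; β=-4, v≡2 (mod 5); (4|5)=+1, (2|5)=-1; sign (−1)^0·+1^-4·-1^-6 = +1.
(a,b)_37: α=3, u≡11; β=2, v≡19 (mod 37); (11|37)=+1, (19|37)=-1; sign (−1)^0·+1^2·-1^3 = -1.
(a,b)_3: α=-6, u≡2; β=-4, v≡1 (mod 3); (2|3)=-1, (1|3)=+1; sign (−1)^0·-1^-4·+1^-6 = +1.
(a,b)_31: α=3, u≡26; β=2, v≡11 (mod 31); (26|31)=-1, (11|31)=-1; sign (−1)^0·-1^2·-1^3 = -1.
Ram(2294, -2) = {31, 37}; no ℚ_31-point on the conic.

[31, 37]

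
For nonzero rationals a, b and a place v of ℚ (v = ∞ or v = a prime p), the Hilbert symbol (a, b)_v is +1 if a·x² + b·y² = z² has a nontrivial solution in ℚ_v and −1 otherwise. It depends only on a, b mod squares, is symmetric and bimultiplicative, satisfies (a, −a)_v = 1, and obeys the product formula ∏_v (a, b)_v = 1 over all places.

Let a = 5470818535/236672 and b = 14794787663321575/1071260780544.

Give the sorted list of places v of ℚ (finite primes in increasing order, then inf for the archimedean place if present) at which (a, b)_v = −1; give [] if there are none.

(a, b) ≡ (15470, 238) mod (ℚ^×)²; places V = {2, 3, 5, 7, 13, 17, 29, 43, ∞}.
(a,b)_2: α=-7, β=-11; u≡7, v≡7 (mod 8); ε(u)ε(v)=1·1, αω(v)=-7·0, βω(u)=-11·0; sum ≡ 1  ⇒  -1.
(a,b)_13: α=1, u≡8; β=2, v≡9 (mod 13); (8|13)=-1, (9|13)=+1; sign (−1)^0·-1^2·+1^1 = +1.
(a,b)_17: α=1, u≡9; β=-1, v≡3 (mod 17); (9|17)=+1, (3|17)=-1; sign (−1)^0·+1^-1·-1^1 = -1.
(a,b)_5: α=1, u≡1; β=2, v≡2 (mod 5); (1|5)=+1, (2|5)=-1; sign (−1)^0·+1^2·-1^1 = -1.
(a,b)_43: α=-2, u≡42; β=-4, v≡36 (mod 43); (42|43)=-1, (36|43)=+1; sign (−1)^0·-1^-4·+1^-2 = +1.
(a,b)_7: α=1, u≡3; β=1, v≡6 (mod 7); (3|7)=-1, (6|7)=-1; sign (−1)^1·-1^1·-1^1 = -1.
(a,b)_3: α=0, u≡2; β=-2, v≡1 (mod 3); (2|3)=-1, (1|3)=+1; sign (−1)^0·-1^-2·+1^0 = +1.
(a,b)_∞: sgn(15470)=+, sgn(238)=+, so +1.
(a,b)_29: α=4, u≡7; β=8, v≡22 (mod 29); (7|29)=+1, (22|29)=+1; sign (−1)^0·+1^8·+1^4 = +1.
(15470, 238 / ℚ) ramifies at {2, 5, 7, 17}: a division algebra.

[2, 5, 7, 17]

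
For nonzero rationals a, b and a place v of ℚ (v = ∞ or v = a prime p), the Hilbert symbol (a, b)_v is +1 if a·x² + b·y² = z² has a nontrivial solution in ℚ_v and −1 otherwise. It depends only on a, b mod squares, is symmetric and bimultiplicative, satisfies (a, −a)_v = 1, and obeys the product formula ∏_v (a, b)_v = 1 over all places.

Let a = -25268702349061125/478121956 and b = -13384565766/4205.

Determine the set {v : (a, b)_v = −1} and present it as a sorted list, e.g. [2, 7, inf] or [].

(a, b) ≡ (-5, -363630) mod (ℚ^×)²; places V = {2, 3, 5, 11, 13, 17, 23, 29, 31, ∞}.
(a,b)_2: α=-2, β=1; u≡3, v≡1 (mod 8); ε(u)ε(v)=1·0, αω(v)=-2·0, βω(u)=1·1; sum ≡ 1  ⇒  -1.
(a,b)_5: α=3, u≡1; β=-1, v≡4 (mod 5); (1|5)=+1, (4|5)=+1; sign (−1)^0·+1^-1·+1^3 = +1.
(a,b)_13: α=-2, u≡6; β=2, v≡2 (mod 13); (6|13)=-1, (2|13)=-1; sign (−1)^0·-1^2·-1^-2 = +1.
(a,b)_29: α=-4, u≡5; β=-2, v≡20 (mod 29); (5|29)=+1, (20|29)=+1; sign (−1)^0·+1^-2·+1^-4 = +1.
(a,b)_∞: sgn(-5)=−, sgn(-363630)=−, so -1.
(a,b)_17: α=4, u≡6; β=1, v≡16 (mod 17); (6|17)=-1, (16|17)=+1; sign (−1)^0·-1^1·+1^4 = -1.
(a,b)_23: α=4, u≡4; β=1, v≡15 (mod 23); (4|23)=+1, (15|23)=-1; sign (−1)^0·+1^1·-1^4 = +1.
(a,b)_3: α=2, u≡1; β=3, v≡2 (mod 3); (1|3)=+1, (2|3)=-1; sign (−1)^0·+1^3·-1^2 = +1.
(a,b)_31: α=2, u≡22; β=1, v≡28 (mod 31); (22|31)=-1, (28|31)=+1; sign (−1)^0·-1^1·+1^2 = -1.
(a,b)_11: α=0, u≡6; β=2, v≡6 (mod 11); (6|11)=-1, (6|11)=-1; sign (−1)^0·-1^2·-1^0 = +1.
|Ram(-5, -363630)| = 4, even; anisotropic at {2, 17, 31, ∞}.

[2, 17, 31, inf]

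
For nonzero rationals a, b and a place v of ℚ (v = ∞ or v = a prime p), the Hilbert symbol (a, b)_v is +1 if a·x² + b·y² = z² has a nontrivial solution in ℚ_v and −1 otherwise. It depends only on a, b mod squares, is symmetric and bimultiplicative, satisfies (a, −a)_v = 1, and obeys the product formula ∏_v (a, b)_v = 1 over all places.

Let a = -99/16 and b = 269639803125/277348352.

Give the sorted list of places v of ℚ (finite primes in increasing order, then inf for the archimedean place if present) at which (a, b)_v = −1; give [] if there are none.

[2, 11]

(a, b) ≡ (-11, 330) mod (ℚ^×)²; places V = {2, 3, 5, 7, 11, 23, ∞}.
(a,b)_2: α=-4, β=-19; u≡5, v≡5 (mod 8); ε(u)ε(v)=0·0, αω(v)=-4·1, βω(u)=-19·1; sum ≡ 1  ⇒  -1.
(a,b)_5: α=0, u≡1; β=5, v≡1 (mod 5); (1|5)=+1, (1|5)=+1; sign (−1)^0·+1^5·+1^0 = +1.
(a,b)_3: α=2, u≡1; β=3, v≡2 (mod 3); (1|3)=+1, (2|3)=-1; sign (−1)^0·+1^3·-1^2 = +1.
(a,b)_∞: sgn(-11)=−, sgn(330)=+, so +1.
(a,b)_23: α=0, u≡1; β=-2, v≡16 (mod 23); (1|23)=+1, (16|23)=+1; sign (−1)^0·+1^-2·+1^0 = +1.
(a,b)_7: α=0, u≡3; β=4, v≡4 (mod 7); (3|7)=-1, (4|7)=+1; sign (−1)^0·-1^4·+1^0 = +1.
(a,b)_11: α=1, u≡7; β=3, v≡8 (mod 11); (7|11)=-1, (8|11)=-1; sign (−1)^1·-1^3·-1^1 = -1.
|Ram(-11, 330)| = 2, even; anisotropic at {2, 11}.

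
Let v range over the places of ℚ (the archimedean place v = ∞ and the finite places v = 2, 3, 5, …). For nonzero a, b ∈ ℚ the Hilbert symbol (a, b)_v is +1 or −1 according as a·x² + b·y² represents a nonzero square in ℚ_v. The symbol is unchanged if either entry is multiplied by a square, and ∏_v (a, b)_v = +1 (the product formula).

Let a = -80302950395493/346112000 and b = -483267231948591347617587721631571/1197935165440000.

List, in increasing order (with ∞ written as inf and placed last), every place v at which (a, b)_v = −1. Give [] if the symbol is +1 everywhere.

(a, b) ≡ (-8265, -38019) mod (ℚ^×)²; places V = {2, 3, 5, 7, 13, 19, 23, 29, 37, 47, ∞}.
(a,b)_7: α=2, u≡2; β=6, v≡6 (mod 7); (2|7)=+1, (6|7)=-1; sign (−1)^0·+1^6·-1^2 = +1.
(a,b)_2: α=-14, β=-26; u≡7, v≡5 (mod 8); ε(u)ε(v)=1·0, αω(v)=-14·1, βω(u)=-26·0; sum ≡ 0  ⇒  +1.
(a,b)_5: α=-3, u≡2; β=-4, v≡1 (mod 5); (2|5)=-1, (1|5)=+1; sign (−1)^0·-1^-4·+1^-3 = +1.
(a,b)_13: α=-2, u≡1; β=-4, v≡2 (mod 13); (1|13)=+1, (2|13)=-1; sign (−1)^0·+1^-4·-1^-2 = +1.
(a,b)_47: α=0, u≡37; β=2, v≡37 (mod 47); (37|47)=+1, (37|47)=+1; sign (−1)^0·+1^2·+1^0 = +1.
(a,b)_23: α=2, u≡21; β=5, v≡2 (mod 23); (21|23)=-1, (2|23)=+1; sign (−1)^0·-1^5·+1^2 = -1.
(a,b)_19: α=1, u≡2; β=1, v≡13 (mod 19); (2|19)=-1, (13|19)=-1; sign (−1)^1·-1^1·-1^1 = -1.
(a,b)_∞: sgn(-8265)=−, sgn(-38019)=−, so -1.
(a,b)_29: α=1, u≡25; β=3, v≡13 (mod 29); (25|29)=+1, (13|29)=+1; sign (−1)^0·+1^3·+1^1 = +1.
(a,b)_37: α=4, u≡18; β=6, v≡8 (mod 37); (18|37)=-1, (8|37)=-1; sign (−1)^0·-1^6·-1^4 = +1.
(a,b)_3: α=1, u≡2; β=5, v≡2 (mod 3); (2|3)=-1, (2|3)=-1; sign (−1)^1·-1^5·-1^1 = -1.
Ram(-8265, -38019) = {3, 19, 23, ∞}; no ℚ_3-point on the conic.

[3, 19, 23, inf]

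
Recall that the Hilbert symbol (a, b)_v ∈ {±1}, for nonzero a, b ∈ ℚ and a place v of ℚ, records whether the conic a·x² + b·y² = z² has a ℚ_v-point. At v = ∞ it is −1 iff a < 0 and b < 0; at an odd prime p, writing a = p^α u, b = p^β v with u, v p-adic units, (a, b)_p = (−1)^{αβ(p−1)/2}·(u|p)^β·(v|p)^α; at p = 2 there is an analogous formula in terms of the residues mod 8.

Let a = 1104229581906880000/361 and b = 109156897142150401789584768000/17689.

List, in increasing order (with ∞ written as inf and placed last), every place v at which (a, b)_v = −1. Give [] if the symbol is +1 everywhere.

(a, b) ≡ (401302, 5655) mod (ℚ^×)²; places V = {2, 3, 5, 7, 11, 13, 17, 19, 29, 37, ∞}.
(a,b)_37: α=1, u≡14; β=2, v≡22 (mod 37); (14|37)=-1, (22|37)=-1; sign (−1)^0·-1^2·-1^1 = -1.
(a,b)_2: α=9, β=10; u≡3, v≡7 (mod 8); ε(u)ε(v)=1·1, αω(v)=9·0, βω(u)=10·1; sum ≡ 1  ⇒  -1.
(a,b)_17: α=1, u≡7; β=2, v≡5 (mod 17); (7|17)=-1, (5|17)=-1; sign (−1)^0·-1^2·-1^1 = -1.
(a,b)_13: α=2, u≡6; β=3, v≡2 (mod 13); (6|13)=-1, (2|13)=-1; sign (−1)^0·-1^3·-1^2 = -1.
(a,b)_3: α=0, u≡1; β=3, v≡1 (mod 3); (1|3)=+1, (1|3)=+1; sign (−1)^0·+1^3·+1^0 = +1.
(a,b)_11: α=3, u≡8; β=6, v≡9 (mod 11); (8|11)=-1, (9|11)=+1; sign (−1)^0·-1^6·+1^3 = +1.
(a,b)_29: α=3, u≡13; β=5, v≡17 (mod 29); (13|29)=+1, (17|29)=-1; sign (−1)^0·+1^5·-1^3 = -1.
(a,b)_5: α=4, u≡3; β=3, v≡1 (mod 5); (3|5)=-1, (1|5)=+1; sign (−1)^0·-1^3·+1^4 = -1.
(a,b)_19: α=-2, u≡18; β=-2, v≡14 (mod 19); (18|19)=-1, (14|19)=-1; sign (−1)^0·-1^-2·-1^-2 = +1.
(a,b)_7: α=0, u≡3; β=-2, v≡3 (mod 7); (3|7)=-1, (3|7)=-1; sign (−1)^0·-1^-2·-1^0 = +1.
(a,b)_∞: sgn(401302)=+, sgn(5655)=+, so +1.
|Ram(401302, 5655)| = 6, even; anisotropic at {2, 5, 13, 17, 29, 37}.

[2, 5, 13, 17, 29, 37]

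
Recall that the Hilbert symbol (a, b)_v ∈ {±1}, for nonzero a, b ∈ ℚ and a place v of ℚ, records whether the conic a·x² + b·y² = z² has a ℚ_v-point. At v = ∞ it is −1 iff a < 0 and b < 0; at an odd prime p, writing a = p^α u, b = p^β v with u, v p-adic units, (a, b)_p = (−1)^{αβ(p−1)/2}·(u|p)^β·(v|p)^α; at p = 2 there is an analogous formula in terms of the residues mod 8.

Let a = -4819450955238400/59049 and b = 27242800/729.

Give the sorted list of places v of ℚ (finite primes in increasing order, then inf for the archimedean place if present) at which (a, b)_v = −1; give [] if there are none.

[13, 31]

(a, b) ≡ (-19, 403) mod (ℚ^×)²; places V = {2, 3, 5, 13, 19, 31, ∞}.
(a,b)_3: α=-10, u≡2; β=-6, v≡1 (mod 3); (2|3)=-1, (1|3)=+1; sign (−1)^0·-1^-6·+1^-10 = +1.
(a,b)_2: α=10, β=4; u≡5, v≡3 (mod 8); ε(u)ε(v)=0·1, αω(v)=10·1, βω(u)=4·1; sum ≡ 0  ⇒  +1.
(a,b)_31: α=2, u≡13; β=1, v≡24 (mod 31); (13|31)=-1, (24|31)=-1; sign (−1)^0·-1^1·-1^2 = -1.
(a,b)_13: α=4, u≡8; β=3, v≡11 (mod 13); (8|13)=-1, (11|13)=-1; sign (−1)^0·-1^3·-1^4 = -1.
(a,b)_∞: sgn(-19)=−, sgn(403)=+, so +1.
(a,b)_5: α=2, u≡1; β=2, v≡3 (mod 5); (1|5)=+1, (3|5)=-1; sign (−1)^0·+1^2·-1^2 = +1.
(a,b)_19: α=3, u≡14; β=0, v≡7 (mod 19); (14|19)=-1, (7|19)=+1; sign (−1)^0·-1^0·+1^3 = +1.
Ram(-19, 403) = {13, 31}; no ℚ_13-point on the conic.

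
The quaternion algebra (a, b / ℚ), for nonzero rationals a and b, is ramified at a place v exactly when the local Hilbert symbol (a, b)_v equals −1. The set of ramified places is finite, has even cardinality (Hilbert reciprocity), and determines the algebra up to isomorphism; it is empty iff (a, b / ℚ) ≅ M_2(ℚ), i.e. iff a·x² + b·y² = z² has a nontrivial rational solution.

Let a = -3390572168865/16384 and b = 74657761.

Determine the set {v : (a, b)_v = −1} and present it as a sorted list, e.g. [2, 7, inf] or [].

(a, b) ≡ (-1614865, 74657761) mod (ℚ^×)²; places V = {2, 3, 5, 7, 17, 23, 29, 37, 41, 43, 47, 53, ∞}.
(a,b)_41: α=0, u≡37; β=1, v≡29 (mod 41); (37|41)=+1, (29|41)=-1; sign (−1)^0·+1^1·-1^0 = +1.
(a,b)_43: α=1, u≡5; β=1, v≡16 (mod 43); (5|43)=-1, (16|43)=+1; sign (−1)^1·-1^1·+1^1 = +1.
(a,b)_7: α=3, u≡2; β=0, v≡3 (mod 7); (2|7)=+1, (3|7)=-1; sign (−1)^0·+1^0·-1^3 = -1.
(a,b)_29: α=1, u≡5; β=0, v≡16 (mod 29); (5|29)=+1, (16|29)=+1; sign (−1)^0·+1^0·+1^1 = +1.
(a,b)_23: α=2, u≡15; β=0, v≡14 (mod 23); (15|23)=-1, (14|23)=-1; sign (−1)^0·-1^0·-1^2 = +1.
(a,b)_53: α=0, u≡31; β=1, v≡3 (mod 53); (31|53)=-1, (3|53)=-1; sign (−1)^0·-1^1·-1^0 = -1.
(a,b)_3: α=4, u≡2; β=0, v≡1 (mod 3); (2|3)=-1, (1|3)=+1; sign (−1)^0·-1^0·+1^4 = +1.
(a,b)_2: α=-14, β=0; u≡7, v≡1 (mod 8); ε(u)ε(v)=1·0, αω(v)=-14·0, βω(u)=0·0; sum ≡ 0  ⇒  +1.
(a,b)_5: α=1, u≡3; β=0, v≡1 (mod 5); (3|5)=-1, (1|5)=+1; sign (−1)^0·-1^0·+1^1 = +1.
(a,b)_17: α=0, u≡4; β=1, v≡6 (mod 17); (4|17)=+1, (6|17)=-1; sign (−1)^0·+1^1·-1^0 = +1.
(a,b)_47: α=0, u≡25; β=1, v≡4 (mod 47); (25|47)=+1, (4|47)=+1; sign (−1)^0·+1^1·+1^0 = +1.
(a,b)_∞: sgn(-1614865)=−, sgn(74657761)=+, so +1.
(a,b)_37: α=1, u≡18; β=0, v≡12 (mod 37); (18|37)=-1, (12|37)=+1; sign (−1)^0·-1^0·+1^1 = +1.
(-1614865, 74657761 / ℚ) ramifies at {7, 53}: a division algebra.

[7, 53]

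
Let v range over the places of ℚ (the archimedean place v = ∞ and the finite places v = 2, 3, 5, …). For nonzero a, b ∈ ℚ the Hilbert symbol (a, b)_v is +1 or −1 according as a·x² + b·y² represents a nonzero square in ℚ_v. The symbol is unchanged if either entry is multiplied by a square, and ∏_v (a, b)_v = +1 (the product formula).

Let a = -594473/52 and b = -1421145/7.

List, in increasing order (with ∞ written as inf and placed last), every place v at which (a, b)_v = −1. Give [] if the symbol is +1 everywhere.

[7, 17, 29, inf]

Mod squares: a ≡ -221, b ≡ -1015. Check v ∈ {∞, 2, 3, 5, 7, 11, 13, 17, 29}.
v=11: a=11^2·(≡6), b=11^2·(≡2) mod 11; (6|11)=-1, (2|11)=-1; (−1)^{2·2·5}·(-1)^2·(-1)^2 = +1.
v=13: a=13^-1·(≡1), b=13^0·(≡4) mod 13; (1|13)=+1, (4|13)=+1; (−1)^{-1·0·6}·(+1)^0·(+1)^-1 = +1.
v=2: v_2(a)=-2, v_2(b)=0; units ≡ 3, 1 (mod 8); ε·ε+αω+βω = 1·0+-2·0+0·1 ≡ 0  ⇒  (a,b)_2 = +1.
v=5: a=5^0·(≡1), b=5^1·(≡3) mod 5; (1|5)=+1, (3|5)=-1; (−1)^{0·1·2}·(+1)^1·(-1)^0 = +1.
v=7: a=7^0·(≡3), b=7^-1·(≡2) mod 7; (3|7)=-1, (2|7)=+1; (−1)^{0·-1·3}·(-1)^-1·(+1)^0 = -1.
v=17: a=17^3·(≡15), b=17^0·(≡3) mod 17; (15|17)=+1, (3|17)=-1; (−1)^{3·0·8}·(+1)^0·(-1)^3 = -1.
v=3: a=3^0·(≡1), b=3^4·(≡2) mod 3; (1|3)=+1, (2|3)=-1; (−1)^{0·4·1}·(+1)^4·(-1)^0 = +1.
v=∞: -221 < 0 and -1015 < 0  ⇒  (a,b)_∞ = -1.
v=29: a=29^0·(≡10), b=29^1·(≡9) mod 29; (10|29)=-1, (9|29)=+1; (−1)^{0·1·14}·(-1)^1·(+1)^0 = -1.
(-221, -1015 / ℚ) ramifies at {7, 17, 29, ∞}: a division algebra.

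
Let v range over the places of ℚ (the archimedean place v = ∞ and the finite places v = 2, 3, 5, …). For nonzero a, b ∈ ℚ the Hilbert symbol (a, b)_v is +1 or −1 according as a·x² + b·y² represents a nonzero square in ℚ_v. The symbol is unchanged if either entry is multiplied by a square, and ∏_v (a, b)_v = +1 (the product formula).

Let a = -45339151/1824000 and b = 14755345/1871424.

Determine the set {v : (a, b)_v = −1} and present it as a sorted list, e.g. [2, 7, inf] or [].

Mod squares: a ≡ -90915, b ≡ 145. Check v ∈ {∞, 2, 3, 5, 11, 13, 19, 29}.
v=2: v_2(a)=-8, v_2(b)=-6; units ≡ 5, 1 (mod 8); ε·ε+αω+βω = 0·0+-8·0+-6·1 ≡ 0  ⇒  (a,b)_2 = +1.
v=13: a=13^2·(≡6), b=13^0·(≡8) mod 13; (6|13)=-1, (8|13)=-1; (−1)^{2·0·6}·(-1)^0·(-1)^2 = +1.
v=29: a=29^3·(≡27), b=29^3·(≡1) mod 29; (27|29)=-1, (1|29)=+1; (−1)^{3·3·14}·(-1)^3·(+1)^3 = -1.
v=5: a=5^-3·(≡2), b=5^1·(≡1) mod 5; (2|5)=-1, (1|5)=+1; (−1)^{-3·1·2}·(-1)^1·(+1)^-3 = -1.
v=19: a=19^-1·(≡3), b=19^-2·(≡12) mod 19; (3|19)=-1, (12|19)=-1; (−1)^{-1·-2·9}·(-1)^-2·(-1)^-1 = -1.
v=∞: -90915 < 0 and 145 > 0  ⇒  (a,b)_∞ = +1.
v=3: a=3^-1·(≡1), b=3^-4·(≡1) mod 3; (1|3)=+1, (1|3)=+1; (−1)^{-1·-4·1}·(+1)^-4·(+1)^-1 = +1.
v=11: a=11^1·(≡7), b=11^2·(≡2) mod 11; (7|11)=-1, (2|11)=-1; (−1)^{1·2·5}·(-1)^2·(-1)^1 = -1.
(-90915, 145 / ℚ) ramifies at {5, 11, 19, 29}: a division algebra.

[5, 11, 19, 29]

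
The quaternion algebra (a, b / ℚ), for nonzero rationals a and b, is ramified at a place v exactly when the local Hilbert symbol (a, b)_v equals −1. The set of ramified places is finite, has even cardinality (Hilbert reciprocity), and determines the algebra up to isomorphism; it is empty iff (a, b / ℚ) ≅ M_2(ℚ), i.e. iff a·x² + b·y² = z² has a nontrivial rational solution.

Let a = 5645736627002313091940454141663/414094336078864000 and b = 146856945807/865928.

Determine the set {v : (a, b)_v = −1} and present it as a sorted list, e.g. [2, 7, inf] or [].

[3, 11]

Mod squares: a ≡ 1430, b ≡ 1326. Check v ∈ {∞, 2, 3, 5, 7, 11, 13, 17, 41, 47}.
v=13: a=13^3·(≡7), b=13^1·(≡2) mod 13; (7|13)=-1, (2|13)=-1; (−1)^{3·1·6}·(-1)^1·(-1)^3 = +1.
v=∞: 1430 > 0 and 1326 > 0  ⇒  (a,b)_∞ = +1.
v=17: a=17^2·(≡2), b=17^1·(≡3) mod 17; (2|17)=+1, (3|17)=-1; (−1)^{2·1·8}·(+1)^1·(-1)^2 = +1.
v=41: a=41^6·(≡5), b=41^2·(≡11) mod 41; (5|41)=+1, (11|41)=-1; (−1)^{6·2·20}·(+1)^2·(-1)^6 = +1.
v=3: a=3^8·(≡2), b=3^3·(≡1) mod 3; (2|3)=-1, (1|3)=+1; (−1)^{8·3·1}·(-1)^3·(+1)^8 = -1.
v=11: a=11^11·(≡3), b=11^4·(≡7) mod 11; (3|11)=+1, (7|11)=-1; (−1)^{11·4·5}·(+1)^4·(-1)^11 = -1.
v=47: a=47^-6·(≡44), b=47^-2·(≡33) mod 47; (44|47)=-1, (33|47)=-1; (−1)^{-6·-2·23}·(-1)^-2·(-1)^-6 = +1.
v=7: a=7^-4·(≡4), b=7^-2·(≡3) mod 7; (4|7)=+1, (3|7)=-1; (−1)^{-4·-2·3}·(+1)^-2·(-1)^-4 = +1.
v=2: v_2(a)=-7, v_2(b)=-3; units ≡ 3, 7 (mod 8); ε·ε+αω+βω = 1·1+-7·0+-3·1 ≡ 0  ⇒  (a,b)_2 = +1.
v=5: a=5^-3·(≡4), b=5^0·(≡4) mod 5; (4|5)=+1, (4|5)=+1; (−1)^{-3·0·2}·(+1)^0·(+1)^-3 = +1.
Ram(1430, 1326) = {3, 11}; no ℚ_3-point on the conic.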